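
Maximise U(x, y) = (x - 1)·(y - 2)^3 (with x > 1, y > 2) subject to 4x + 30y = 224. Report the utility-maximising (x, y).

MU_x = (y−2)^3, MU_y = 3·(x−1)·(y−2)^2.
MRS = (1/3)·(y−2)/(x−1).
Tangency: set MRS = p_x/p_y = 4/30 = 2/15.
So (1/3)·(y − 2)/(x − 1) = 2/15, i.e. (y − 2) = 0.4·(x − 1).
Rewrite the budget in excess-of-subsistence terms: 4·(x − 1) + 30·(y − 2) = 224 − 4·1 − 30·2 = 160.
Substituting, 16·(x − 1) = 160, so x − 1 = 10 and x* = 11.
Then y − 2 = 0.4·10 = 4, so y* = 6.

x* = 11, y* = 6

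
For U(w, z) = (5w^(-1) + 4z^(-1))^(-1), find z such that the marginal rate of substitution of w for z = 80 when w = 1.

For CES with ρ = -1, MRS = (5/4)·(z/w)^2.
Setting (5/4)·(z/1)^2 = 80 gives (z/1)^2 = 64, so z/1 = 8 and z = 8.

z = 8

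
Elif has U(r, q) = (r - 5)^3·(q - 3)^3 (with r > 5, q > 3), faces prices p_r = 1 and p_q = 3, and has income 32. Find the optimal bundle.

MU_r = 3·(r−5)^2·(q−3)^3, MU_q = 3·(r−5)^3·(q−3)^2.
MRS = (q−3)/(r−5).
Tangency: set MRS = p_r/p_q = 1/3.
So (q − 3)/(r − 5) = 1/3, i.e. (q − 3) = (1/3)·(r − 5).
Rewrite the budget in excess-of-subsistence terms: 1·(r − 5) + 3·(q − 3) = 32 − 1·5 − 3·3 = 18.
Substituting, 2·(r − 5) = 18, so r − 5 = 9 and r* = 14.
Then q − 3 = (1/3)·9 = 3, so q* = 6.

r* = 14, q* = 6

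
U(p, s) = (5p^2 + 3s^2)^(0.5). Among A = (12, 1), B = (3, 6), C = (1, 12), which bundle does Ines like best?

Bundle A

Evaluate utility at each bundle:
U(A) = 26.889.
U(B) = 12.369.
U(C) = 20.905.
Highest utility is A, so A ≻ C ≻ B.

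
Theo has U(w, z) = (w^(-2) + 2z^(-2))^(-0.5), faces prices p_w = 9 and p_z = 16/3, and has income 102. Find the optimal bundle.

For CES with ρ = -2, MRS = (1/2)·(z/w)^3.
Tangency: set MRS = p_w/p_z = 9/(16/3) = 27/16.
So (z/w)^3 = 3.375; taking the cube root, z/w = 1.5, i.e. z = 1.5·w.
Substitute into the budget 9·w + (16/3)·z = 102: 17·w = 102, so w* = 6 and z* = 1.5·6 = 9.

w* = 6, z* = 9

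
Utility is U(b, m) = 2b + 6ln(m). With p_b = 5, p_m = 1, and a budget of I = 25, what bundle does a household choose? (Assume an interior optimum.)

MU_b = 2, MU_m = 6/m.
MRS = 2 ÷ (6/m).
Tangency: set MRS = p_b/p_m = 5/1 = 5.
MRS depends only on m: (1/3)·m = 5 ⇒ m* = 5/(1/3) = 15.
From the budget, 5·b = 25 − 1·15 = 10, so b* = 2.

b* = 2, m* = 15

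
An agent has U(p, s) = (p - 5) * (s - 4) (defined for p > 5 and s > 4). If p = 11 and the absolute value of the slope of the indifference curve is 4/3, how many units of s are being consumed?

s = 12

MU_p = (s−4), MU_s = (p−5).
MRS = (s−4)/(p−5).
Substitute p = 11: MRS = (s − 4)/6. Setting this equal to 4/3 gives s − 4 = (4/3)·6 = 8, so s = 12.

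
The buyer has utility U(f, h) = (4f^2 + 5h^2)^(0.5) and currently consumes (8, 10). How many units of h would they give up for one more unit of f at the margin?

For CES with ρ = 2, MRS = (4/5)·(h/f)^(-1).
At (8, 10): MRS = 16/25.
That is, one extra unit of f is worth 16/25 units of h at the margin.

MRS = 16/25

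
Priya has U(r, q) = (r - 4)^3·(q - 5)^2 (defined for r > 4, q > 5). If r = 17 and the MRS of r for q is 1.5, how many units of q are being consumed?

q = 18

MU_r = 3·(r−4)^2·(q−5)^2, MU_q = 2·(r−4)^3·(q−5).
MRS = (3/2)·(q−5)/(r−4).
Substitute r = 17: MRS = (q − 5)/(26/3). Setting this equal to 1.5 gives q − 5 = 1.5·(26/3) = 13, so q = 18.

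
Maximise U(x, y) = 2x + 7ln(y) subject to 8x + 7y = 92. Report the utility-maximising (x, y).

x* = 8, y* = 4

MU_x = 2, MU_y = 7/y.
MRS = 2 ÷ (7/y).
Tangency: set MRS = p_x/p_y = 8/7.
MRS depends only on y: (2/7)·y = 8/7 ⇒ y* = (8/7)/(2/7) = 4.
From the budget, 8·x = 92 − 7·4 = 64, so x* = 8.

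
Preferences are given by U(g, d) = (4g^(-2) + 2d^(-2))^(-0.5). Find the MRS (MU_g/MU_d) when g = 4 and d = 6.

For CES with ρ = -2, MRS = (4/2)·(d/g)^3.
At (4, 6): MRS = 6.75.
The indifference curve has slope −6.75 at this bundle.

MRS = 6.75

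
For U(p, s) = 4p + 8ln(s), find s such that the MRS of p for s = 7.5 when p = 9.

s = 15

MU_p = 4, MU_s = 8/s.
MRS = 4 ÷ (8/s).
MRS depends only on s: 0.5·s = 7.5 ⇒ s = 7.5/0.5 = 15.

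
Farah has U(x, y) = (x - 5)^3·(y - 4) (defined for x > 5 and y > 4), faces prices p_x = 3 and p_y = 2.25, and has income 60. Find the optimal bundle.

x* = 14, y* = 8

MU_x = 3·(x−5)^2·(y−4), MU_y = (x−5)^3.
MRS = (3/1)·(y−4)/(x−5).
Tangency: set MRS = p_x/p_y = 3/2.25 = 4/3.
So (3/1)·(y − 4)/(x − 5) = 4/3, i.e. (y − 4) = (4/9)·(x − 5).
Rewrite the budget in excess-of-subsistence terms: 3·(x − 5) + 2.25·(y − 4) = 60 − 3·5 − 2.25·4 = 36.
Substituting, 4·(x − 5) = 36, so x − 5 = 9 and x* = 14.
Then y − 4 = (4/9)·9 = 4, so y* = 8.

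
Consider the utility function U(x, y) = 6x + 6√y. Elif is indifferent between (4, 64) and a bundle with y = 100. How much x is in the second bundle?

U(4, 64) = 72.
Set U(x, 100) = 72 and solve.
With y = 100: √100 = 10, so 6x = 72 − 6·10 = 12 and x = 2.
Check: U(2, 100) = 72.

x = 2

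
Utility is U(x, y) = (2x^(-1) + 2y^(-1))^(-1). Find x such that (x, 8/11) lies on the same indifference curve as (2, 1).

x = 8

U depends on (x, y) only through S = 2x^(-1) + 2y^(-1), so equal utility means equal S. At (2, 1): S = 3.
With y = 8/11: 2·(8/11)^(-1) = 2.75, so 2x^(-1) = 3 − 2.75 = 0.25, i.e. x^(-1) = 0.125.
Hence x = 1/0.125 = 8.
Check: U(8, 8/11) = 0.3333.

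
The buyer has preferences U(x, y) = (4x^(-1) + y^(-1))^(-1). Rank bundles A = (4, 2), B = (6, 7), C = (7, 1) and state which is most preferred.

Evaluate utility at each bundle:
U(A) = 0.667.
U(B) = 1.235.
U(C) = 0.636.
Highest utility is B, so B ≻ A ≻ C.

Bundle B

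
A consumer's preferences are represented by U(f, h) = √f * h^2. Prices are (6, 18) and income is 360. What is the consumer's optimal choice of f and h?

f* = 12, h* = 16

MU_f = 0.5·f^(-0.5)·h^2 and MU_h = 2·√f·h.
MRS = MU_f/MU_h = (0.25)·h/f.
Tangency: set MRS = p_f/p_h = 6/18 = 1/3.
So (0.25)·h/f = 1/3, i.e. h = (4/3)·f.
Substitute into the budget 6·f + 18·h = 360: 30·f = 360, so f* = 12.
Then h* = (4/3)·12 = 16.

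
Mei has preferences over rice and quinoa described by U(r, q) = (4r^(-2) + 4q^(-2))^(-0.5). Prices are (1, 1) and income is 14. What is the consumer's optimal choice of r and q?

r* = 7, q* = 7

For CES with ρ = -2, MRS = (q/r)^3.
Tangency: set MRS = p_r/p_q = 1/1 = 1.
So (q/r)^3 = 1; taking the cube root, q/r = 1, i.e. q = r.
Substitute into the budget 1·r + 1·q = 14: 2·r = 14, so r* = 7 and q* = 7.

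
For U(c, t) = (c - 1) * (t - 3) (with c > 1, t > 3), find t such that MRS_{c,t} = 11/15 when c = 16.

t = 14

MU_c = (t−3), MU_t = (c−1).
MRS = (t−3)/(c−1).
Substitute c = 16: MRS = (t − 3)/15. Setting this equal to 11/15 gives t − 3 = (11/15)·15 = 11, so t = 14.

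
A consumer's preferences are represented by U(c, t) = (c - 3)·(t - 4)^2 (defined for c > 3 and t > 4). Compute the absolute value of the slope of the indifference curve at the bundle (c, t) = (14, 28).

MU_c = (t−4)^2, MU_t = 2·(c−3)·(t−4).
MRS = (1/2)·(t−4)/(c−3).
At (14, 28): MRS = 12/11.
The indifference curve has slope −12/11 at this bundle.

MRS = 12/11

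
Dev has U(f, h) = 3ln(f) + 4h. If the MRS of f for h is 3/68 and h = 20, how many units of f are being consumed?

f = 17

MU_f = 3/f, MU_h = 4.
MRS = 3/f ÷ 4.
MRS depends only on f: 0.75/f = 3/68 ⇒ f = 0.75/(3/68) = 17.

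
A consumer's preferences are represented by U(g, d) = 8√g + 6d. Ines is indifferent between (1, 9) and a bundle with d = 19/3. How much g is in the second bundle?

g = 9

U(1, 9) = 62.
Set U(g, 19/3) = 62 and solve.
With d = 19/3: 8√g = 62 − 6·19/3 = 24, so √g = 3 and g = 9.
Check: U(9, 19/3) = 62.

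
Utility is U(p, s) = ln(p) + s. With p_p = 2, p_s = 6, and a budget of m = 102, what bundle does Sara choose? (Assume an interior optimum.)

MU_p = 1/p, MU_s = 1.
MRS = 1/p ÷ 1.
Tangency: set MRS = p_p/p_s = 2/6 = 1/3.
MRS depends only on p: 1/p = 1/3 ⇒ p* = 1/(1/3) = 3.
From the budget, 6·s = 102 − 2·3 = 96, so s* = 16.

p* = 3, s* = 16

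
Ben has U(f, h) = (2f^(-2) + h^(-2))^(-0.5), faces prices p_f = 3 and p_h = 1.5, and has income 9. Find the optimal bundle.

f* = 2, h* = 2

For CES with ρ = -2, MRS = (2/1)·(h/f)^3.
Tangency: set MRS = p_f/p_h = 3/1.5 = 2.
So (h/f)^3 = 1; taking the cube root, h/f = 1, i.e. h = f.
Substitute into the budget 3·f + 1.5·h = 9: 4.5·f = 9, so f* = 2 and h* = 2.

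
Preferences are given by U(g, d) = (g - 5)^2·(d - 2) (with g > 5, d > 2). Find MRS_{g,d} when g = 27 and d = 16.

MRS = 14/11

MU_g = 2·(g−5)·(d−2), MU_d = (g−5)^2.
MRS = (2/1)·(d−2)/(g−5).
At (27, 16): MRS = 14/11.
So at (27, 16) the consumer would give up 14/11 units of d for one more unit of g.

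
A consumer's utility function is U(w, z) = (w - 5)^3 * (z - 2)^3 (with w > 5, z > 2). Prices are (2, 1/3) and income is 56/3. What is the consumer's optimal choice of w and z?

MU_w = 3·(w−5)^2·(z−2)^3, MU_z = 3·(w−5)^3·(z−2)^2.
MRS = (z−2)/(w−5).
Tangency: set MRS = p_w/p_z = 2/(1/3) = 6.
So (z − 2)/(w − 5) = 6, i.e. (z − 2) = 6·(w − 5).
Rewrite the budget in excess-of-subsistence terms: 2·(w − 5) + (1/3)·(z − 2) = 56/3 − 2·5 − (1/3)·2 = 8.
Substituting, 4·(w − 5) = 8, so w − 5 = 2 and w* = 7.
Then z − 2 = 6·2 = 12, so z* = 14.

w* = 7, z* = 14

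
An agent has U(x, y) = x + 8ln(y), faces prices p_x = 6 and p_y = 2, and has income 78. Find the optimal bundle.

x* = 5, y* = 24

MU_x = 1, MU_y = 8/y.
MRS = 1 ÷ (8/y).
Tangency: set MRS = p_x/p_y = 6/2 = 3.
MRS depends only on y: 0.125·y = 3 ⇒ y* = 3/0.125 = 24.
From the budget, 6·x = 78 − 2·24 = 30, so x* = 5.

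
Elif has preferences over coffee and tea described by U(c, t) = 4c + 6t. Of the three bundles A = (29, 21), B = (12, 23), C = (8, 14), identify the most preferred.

Bundle A

Evaluate utility at each bundle:
U(A) = 242.
U(B) = 186.
U(C) = 116.
Highest utility is A, so A ≻ B ≻ C.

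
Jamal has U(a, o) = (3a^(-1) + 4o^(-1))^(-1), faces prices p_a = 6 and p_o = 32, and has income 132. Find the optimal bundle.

a* = 6, o* = 3

For CES with ρ = -1, MRS = (3/4)·(o/a)^2.
Tangency: set MRS = p_a/p_o = 6/32 = 3/16.
So (o/a)^2 = 0.25; taking the square root, o/a = 0.5, i.e. o = 0.5·a.
Substitute into the budget 6·a + 32·o = 132: 22·a = 132, so a* = 6 and o* = 0.5·6 = 3.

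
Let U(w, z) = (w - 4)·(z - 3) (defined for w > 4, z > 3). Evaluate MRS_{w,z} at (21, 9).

MRS = 6/17

MU_w = (z−3), MU_z = (w−4).
MRS = (z−3)/(w−4).
At (21, 9): MRS = 6/17.
The indifference curve has slope −6/17 at this bundle.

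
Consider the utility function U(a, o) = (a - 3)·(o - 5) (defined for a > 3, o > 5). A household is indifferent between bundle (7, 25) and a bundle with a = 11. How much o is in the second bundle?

o = 15

U(7, 25) = 80.
Set U(11, o) = 80 and solve.
With a = 11: (11 − 3) = 8, so (o − 5) = 80/8 = 10.
So o = 5 + 10 = 15.
Check: U(11, 15) = 80.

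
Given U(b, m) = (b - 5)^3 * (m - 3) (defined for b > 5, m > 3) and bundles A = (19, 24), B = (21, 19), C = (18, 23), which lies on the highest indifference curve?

Evaluate utility at each bundle:
U(A) = 57624.
U(B) = 65536.
U(C) = 43940.
Highest utility is B, so B ≻ A ≻ C.

Bundle B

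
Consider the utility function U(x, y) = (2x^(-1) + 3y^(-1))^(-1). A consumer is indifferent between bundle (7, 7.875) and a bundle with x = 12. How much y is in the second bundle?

y = 6

U depends on (x, y) only through S = 2x^(-1) + 3y^(-1), so equal utility means equal S. At (7, 7.875): S = 2/3.
With x = 12: 2·12^(-1) = 1/6, so 3y^(-1) = 2/3 − 1/6 = 0.5, i.e. y^(-1) = 1/6.
Hence y = 1/(1/6) = 6.
Check: U(12, 6) = 1.5.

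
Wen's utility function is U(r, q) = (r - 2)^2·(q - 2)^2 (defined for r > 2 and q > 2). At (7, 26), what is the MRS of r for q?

MU_r = 2·(r−2)·(q−2)^2, MU_q = 2·(r−2)^2·(q−2).
MRS = (q−2)/(r−2).
At (7, 26): MRS = 4.8.
So at (7, 26) the consumer would give up 4.8 units of q for one more unit of r.

MRS = 4.8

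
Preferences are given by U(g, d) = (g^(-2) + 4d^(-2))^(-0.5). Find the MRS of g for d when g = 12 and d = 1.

MRS = 1/6912

For CES with ρ = -2, MRS = (1/4)·(d/g)^3.
At (12, 1): MRS = 1/6912.
So at (12, 1) the consumer would give up 1/6912 units of d for one more unit of g.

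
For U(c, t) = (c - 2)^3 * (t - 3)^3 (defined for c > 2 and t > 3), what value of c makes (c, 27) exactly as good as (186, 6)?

U(186, 6) = 168196608.
Set U(c, 27) = 168196608 and solve.
With t = 27: (27 − 3)^3 = 13824, so (c − 2)^3 = 168196608/13824 = 12167.
Taking the cube root (with c > 2): c − 2 = 23, so c = 25.
Check: U(25, 27) = 168196608.

c = 25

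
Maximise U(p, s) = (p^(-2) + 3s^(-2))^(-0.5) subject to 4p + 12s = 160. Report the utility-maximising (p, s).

p* = 10, s* = 10

For CES with ρ = -2, MRS = (1/3)·(s/p)^3.
Tangency: set MRS = p_p/p_s = 4/12 = 1/3.
So (s/p)^3 = 1; taking the cube root, s/p = 1, i.e. s = p.
Substitute into the budget 4·p + 12·s = 160: 16·p = 160, so p* = 10 and s* = 10.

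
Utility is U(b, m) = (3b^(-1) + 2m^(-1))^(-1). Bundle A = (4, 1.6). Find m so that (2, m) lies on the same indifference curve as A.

m = 4

U depends on (b, m) only through S = 3b^(-1) + 2m^(-1), so equal utility means equal S. At (4, 1.6): S = 2.
With b = 2: 3·2^(-1) = 1.5, so 2m^(-1) = 2 − 1.5 = 0.5, i.e. m^(-1) = 0.25.
Hence m = 1/0.25 = 4.
Check: U(2, 4) = 0.5.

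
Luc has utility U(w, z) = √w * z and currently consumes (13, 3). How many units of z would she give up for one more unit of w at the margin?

MRS = 3/26

MU_w = 0.5·w^(-0.5)·z and MU_z = √w.
MRS = MU_w/MU_z = (0.5)·z/w.
At (13, 3): MRS = 3/26.
That is, one extra unit of w is worth 3/26 units of z at the margin.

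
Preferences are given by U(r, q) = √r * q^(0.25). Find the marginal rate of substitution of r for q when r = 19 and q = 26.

MRS = 52/19

MU_r = 0.5·r^(-0.5)·q^(0.25) and MU_q = 0.25·√r·q^(-0.75).
MRS = MU_r/MU_q = (2)·q/r.
At (19, 26): MRS = 52/19.
So at (19, 26) the consumer would give up 52/19 units of q for one more unit of r.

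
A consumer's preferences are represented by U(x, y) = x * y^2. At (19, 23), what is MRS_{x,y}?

MRS = 23/38

MU_x = y^2 and MU_y = 2·x·y.
MRS = MU_x/MU_y = (1/2)·y/x.
At (19, 23): MRS = 23/38.
So at (19, 23) the consumer would give up 23/38 units of y for one more unit of x.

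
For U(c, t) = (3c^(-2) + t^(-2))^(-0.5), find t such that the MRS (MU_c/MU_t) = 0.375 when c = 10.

t = 5

For CES with ρ = -2, MRS = (3/1)·(t/c)^3.
Setting (3/1)·(t/10)^3 = 0.375 gives (t/10)^3 = 0.125, so t/10 = 0.5 and t = 5.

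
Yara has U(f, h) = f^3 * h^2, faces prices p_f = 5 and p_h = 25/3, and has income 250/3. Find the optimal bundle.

MU_f = 3·f^2·h^2 and MU_h = 2·f^3·h.
MRS = MU_f/MU_h = (3/2)·h/f.
Tangency: set MRS = p_f/p_h = 5/(25/3) = 0.6.
So (3/2)·h/f = 0.6, i.e. h = 0.4·f.
Substitute into the budget 5·f + (25/3)·h = 250/3: (25/3)·f = 250/3, so f* = 10.
Then h* = 0.4·10 = 4.

f* = 10, h* = 4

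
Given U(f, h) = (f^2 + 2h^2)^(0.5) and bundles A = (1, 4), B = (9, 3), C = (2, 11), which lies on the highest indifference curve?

Evaluate utility at each bundle:
U(A) = 5.745.
U(B) = 9.950.
U(C) = 15.684.
Highest utility is C, so C ≻ B ≻ A.

Bundle C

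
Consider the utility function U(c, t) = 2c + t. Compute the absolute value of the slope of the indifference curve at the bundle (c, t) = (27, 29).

MU_c = 2, MU_t = 1, so MRS = 2/1 = 2 at every bundle.
At (27, 29): MRS = 2.
That is, one extra unit of c is worth 2 units of t at the margin.

MRS = 2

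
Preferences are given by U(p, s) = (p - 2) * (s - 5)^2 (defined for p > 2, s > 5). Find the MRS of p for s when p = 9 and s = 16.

MRS = 11/14

MU_p = (s−5)^2, MU_s = 2·(p−2)·(s−5).
MRS = (1/2)·(s−5)/(p−2).
At (9, 16): MRS = 11/14.
That is, one extra unit of p is worth 11/14 units of s at the margin.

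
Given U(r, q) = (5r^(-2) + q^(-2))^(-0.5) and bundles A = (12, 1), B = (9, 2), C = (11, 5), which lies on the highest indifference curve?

Bundle C

Evaluate utility at each bundle:
U(A) = 0.983.
U(B) = 1.791.
U(C) = 3.507.
Highest utility is C, so C ≻ B ≻ A.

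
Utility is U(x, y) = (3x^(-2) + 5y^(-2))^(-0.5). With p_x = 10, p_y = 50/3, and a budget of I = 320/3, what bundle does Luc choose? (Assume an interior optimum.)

For CES with ρ = -2, MRS = (3/5)·(y/x)^3.
Tangency: set MRS = p_x/p_y = 10/(50/3) = 0.6.
So (y/x)^3 = 1; taking the cube root, y/x = 1, i.e. y = x.
Substitute into the budget 10·x + (50/3)·y = 320/3: (80/3)·x = 320/3, so x* = 4 and y* = 4.

x* = 4, y* = 4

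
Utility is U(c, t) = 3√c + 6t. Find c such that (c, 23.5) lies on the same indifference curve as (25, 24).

c = 36

U(25, 24) = 159.
Set U(c, 23.5) = 159 and solve.
With t = 23.5: 3√c = 159 − 6·23.5 = 18, so √c = 6 and c = 36.
Check: U(36, 23.5) = 159.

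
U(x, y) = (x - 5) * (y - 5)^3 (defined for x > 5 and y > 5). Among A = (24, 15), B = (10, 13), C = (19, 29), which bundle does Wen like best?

Bundle C

Evaluate utility at each bundle:
U(A) = 19000.
U(B) = 2560.
U(C) = 193536.
Highest utility is C, so C ≻ A ≻ B.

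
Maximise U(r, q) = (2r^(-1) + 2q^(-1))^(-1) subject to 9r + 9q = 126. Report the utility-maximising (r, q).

For CES with ρ = -1, MRS = (q/r)^2.
Tangency: set MRS = p_r/p_q = 9/9 = 1.
So (q/r)^2 = 1; taking the square root, q/r = 1, i.e. q = r.
Substitute into the budget 9·r + 9·q = 126: 18·r = 126, so r* = 7 and q* = 7.

r* = 7, q* = 7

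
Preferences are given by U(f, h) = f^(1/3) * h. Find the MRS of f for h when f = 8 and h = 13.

MU_f = 1/3·f^(-2/3)·h and MU_h = f^(1/3).
MRS = MU_f/MU_h = (1/3)·h/f.
At (8, 13): MRS = 13/24.
So at (8, 13) the consumer would give up 13/24 units of h for one more unit of f.

MRS = 13/24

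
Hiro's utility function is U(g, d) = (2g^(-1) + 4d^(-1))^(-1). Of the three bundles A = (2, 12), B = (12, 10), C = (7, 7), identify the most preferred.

Evaluate utility at each bundle:
U(A) = 0.750.
U(B) = 1.765.
U(C) = 1.167.
Highest utility is B, so B ≻ C ≻ A.

Bundle B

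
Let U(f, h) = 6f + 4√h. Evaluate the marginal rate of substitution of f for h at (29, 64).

MU_f = 6, MU_h = 4/(2√h).
MRS = 6 ÷ (4/(2√h)).
At (29, 64): MRS = 24.
That is, one extra unit of f is worth 24 units of h at the margin.

MRS = 24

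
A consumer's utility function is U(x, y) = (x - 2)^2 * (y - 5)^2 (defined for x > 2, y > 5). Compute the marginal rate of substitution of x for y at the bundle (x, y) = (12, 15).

MU_x = 2·(x−2)·(y−5)^2, MU_y = 2·(x−2)^2·(y−5).
MRS = (y−5)/(x−2).
At (12, 15): MRS = 1.
So at (12, 15) the consumer would give up 1 units of y for one more unit of x.

MRS = 1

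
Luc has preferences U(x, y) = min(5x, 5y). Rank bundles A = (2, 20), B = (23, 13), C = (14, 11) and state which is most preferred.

Evaluate utility at each bundle:
U(A) = 10.
U(B) = 65.
U(C) = 55.
Highest utility is B, so B ≻ C ≻ A.

Bundle B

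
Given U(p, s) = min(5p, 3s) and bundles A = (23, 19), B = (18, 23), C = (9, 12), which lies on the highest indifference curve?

Bundle B

Evaluate utility at each bundle:
U(A) = 57.
U(B) = 69.
U(C) = 36.
Highest utility is B, so B ≻ A ≻ C.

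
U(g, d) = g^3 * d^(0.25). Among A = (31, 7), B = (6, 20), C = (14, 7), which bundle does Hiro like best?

Bundle A

Evaluate utility at each bundle:
U(A) = 48457.342.
U(B) = 456.784.
U(C) = 4463.326.
Highest utility is A, so A ≻ C ≻ B.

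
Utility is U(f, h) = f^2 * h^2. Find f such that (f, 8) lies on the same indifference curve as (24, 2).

U(24, 2) = 2304.
Set U(f, 8) = 2304 and solve.
With h = 8: 8^2 = 64, so f^2 = 2304/64 = 36; taking the square root, f = 6.
Check: U(6, 8) = 2304.

f = 6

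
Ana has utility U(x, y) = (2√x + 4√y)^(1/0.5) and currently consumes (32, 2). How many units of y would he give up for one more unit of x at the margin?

MRS = 0.125

For CES with ρ = 0.5, MRS = (2/4)·√(y/x).
At (32, 2): MRS = 0.125.
That is, one extra unit of x is worth 0.125 units of y at the margin.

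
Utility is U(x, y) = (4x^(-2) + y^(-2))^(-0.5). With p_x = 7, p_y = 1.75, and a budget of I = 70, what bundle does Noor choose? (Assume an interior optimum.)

x* = 8, y* = 8

For CES with ρ = -2, MRS = (4/1)·(y/x)^3.
Tangency: set MRS = p_x/p_y = 7/1.75 = 4.
So (y/x)^3 = 1; taking the cube root, y/x = 1, i.e. y = x.
Substitute into the budget 7·x + 1.75·y = 70: 8.75·x = 70, so x* = 8 and y* = 8.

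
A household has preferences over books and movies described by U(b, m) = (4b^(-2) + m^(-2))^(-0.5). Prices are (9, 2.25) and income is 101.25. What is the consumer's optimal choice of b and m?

b* = 9, m* = 9

For CES with ρ = -2, MRS = (4/1)·(m/b)^3.
Tangency: set MRS = p_b/p_m = 9/2.25 = 4.
So (m/b)^3 = 1; taking the cube root, m/b = 1, i.e. m = b.
Substitute into the budget 9·b + 2.25·m = 101.25: 11.25·b = 101.25, so b* = 9 and m* = 9.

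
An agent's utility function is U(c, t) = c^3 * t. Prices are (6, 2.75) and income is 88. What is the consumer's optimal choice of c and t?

c* = 11, t* = 8

MU_c = 3·c^2·t and MU_t = c^3.
MRS = MU_c/MU_t = (3/1)·t/c.
Tangency: set MRS = p_c/p_t = 6/2.75 = 24/11.
So (3/1)·t/c = 24/11, i.e. t = (8/11)·c.
Substitute into the budget 6·c + 2.75·t = 88: 8·c = 88, so c* = 11.
Then t* = (8/11)·11 = 8.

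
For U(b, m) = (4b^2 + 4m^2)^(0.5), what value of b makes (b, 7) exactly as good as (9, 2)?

U depends on (b, m) only through S = 4b^2 + 4m^2, so equal utility means equal S. At (9, 2): S = 340.
With m = 7: 4·7^2 = 196, so 4b^2 = 340 − 196 = 144, i.e. b^2 = 36.
Hence b = √36 = 6.
Check: U(6, 7) = 18.4391.

b = 6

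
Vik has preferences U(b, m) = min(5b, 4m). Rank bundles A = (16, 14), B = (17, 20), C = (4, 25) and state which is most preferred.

Evaluate utility at each bundle:
U(A) = 56.
U(B) = 80.
U(C) = 20.
Highest utility is B, so B ≻ A ≻ C.

Bundle B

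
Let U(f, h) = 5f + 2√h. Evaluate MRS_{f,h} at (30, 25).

MRS = 25

MU_f = 5, MU_h = 2/(2√h).
MRS = 5 ÷ (2/(2√h)).
At (30, 25): MRS = 25.
The indifference curve has slope −25 at this bundle.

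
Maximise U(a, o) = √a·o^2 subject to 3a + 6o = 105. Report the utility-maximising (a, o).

MU_a = 0.5·a^(-0.5)·o^2 and MU_o = 2·√a·o.
MRS = MU_a/MU_o = (0.25)·o/a.
Tangency: set MRS = p_a/p_o = 3/6 = 0.5.
So (0.25)·o/a = 0.5, i.e. o = 2·a.
Substitute into the budget 3·a + 6·o = 105: 15·a = 105, so a* = 7.
Then o* = 2·7 = 14.

a* = 7, o* = 14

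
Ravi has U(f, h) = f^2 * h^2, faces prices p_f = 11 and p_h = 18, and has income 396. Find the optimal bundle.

MU_f = 2·f·h^2 and MU_h = 2·f^2·h.
MRS = MU_f/MU_h = h/f.
Tangency: set MRS = p_f/p_h = 11/18.
So h/f = 11/18, i.e. h = (11/18)·f.
Substitute into the budget 11·f + 18·h = 396: 22·f = 396, so f* = 18.
Then h* = (11/18)·18 = 11.

f* = 18, h* = 11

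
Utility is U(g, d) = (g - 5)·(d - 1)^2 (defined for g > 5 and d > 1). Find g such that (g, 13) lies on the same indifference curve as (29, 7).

U(29, 7) = 864.
Set U(g, 13) = 864 and solve.
With d = 13: (13 − 1)^2 = 144, so (g − 5) = 864/144 = 6.
So g = 5 + 6 = 11.
Check: U(11, 13) = 864.

g = 11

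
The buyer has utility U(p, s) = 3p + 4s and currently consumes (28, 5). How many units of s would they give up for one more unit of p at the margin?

MRS = 0.75

MU_p = 3, MU_s = 4, so MRS = 3/4 = 0.75 at every bundle.
At (28, 5): MRS = 0.75.
So at (28, 5) the consumer would give up 0.75 units of s for one more unit of p.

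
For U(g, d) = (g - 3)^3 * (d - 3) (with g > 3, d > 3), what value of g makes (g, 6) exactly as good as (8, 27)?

U(8, 27) = 3000.
Set U(g, 6) = 3000 and solve.
With d = 6: (6 − 3) = 3, so (g − 3)^3 = 3000/3 = 1000.
Taking the cube root (with g > 3): g − 3 = 10, so g = 13.
Check: U(13, 6) = 3000.

g = 13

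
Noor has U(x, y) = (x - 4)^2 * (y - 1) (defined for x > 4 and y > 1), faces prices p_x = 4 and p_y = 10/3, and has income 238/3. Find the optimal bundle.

MU_x = 2·(x−4)·(y−1), MU_y = (x−4)^2.
MRS = (2/1)·(y−1)/(x−4).
Tangency: set MRS = p_x/p_y = 4/(10/3) = 1.2.
So (2/1)·(y − 1)/(x − 4) = 1.2, i.e. (y − 1) = 0.6·(x − 4).
Rewrite the budget in excess-of-subsistence terms: 4·(x − 4) + (10/3)·(y − 1) = 238/3 − 4·4 − (10/3)·1 = 60.
Substituting, 6·(x − 4) = 60, so x − 4 = 10 and x* = 14.
Then y − 1 = 0.6·10 = 6, so y* = 7.

x* = 14, y* = 7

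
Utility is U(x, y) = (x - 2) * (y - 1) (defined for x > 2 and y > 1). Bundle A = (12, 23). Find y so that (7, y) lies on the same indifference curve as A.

y = 45

U(12, 23) = 220.
Set U(7, y) = 220 and solve.
With x = 7: (7 − 2) = 5, so (y − 1) = 220/5 = 44.
So y = 1 + 44 = 45.
Check: U(7, 45) = 220.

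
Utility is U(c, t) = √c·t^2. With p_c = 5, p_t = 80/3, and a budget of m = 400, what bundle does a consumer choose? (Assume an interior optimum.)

c* = 16, t* = 12

MU_c = 0.5·c^(-0.5)·t^2 and MU_t = 2·√c·t.
MRS = MU_c/MU_t = (0.25)·t/c.
Tangency: set MRS = p_c/p_t = 5/(80/3) = 3/16.
So (0.25)·t/c = 3/16, i.e. t = 0.75·c.
Substitute into the budget 5·c + (80/3)·t = 400: 25·c = 400, so c* = 16.
Then t* = 0.75·16 = 12.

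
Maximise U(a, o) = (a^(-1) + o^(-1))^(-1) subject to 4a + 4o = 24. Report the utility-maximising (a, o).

a* = 3, o* = 3

For CES with ρ = -1, MRS = (o/a)^2.
Tangency: set MRS = p_a/p_o = 4/4 = 1.
So (o/a)^2 = 1; taking the square root, o/a = 1, i.e. o = a.
Substitute into the budget 4·a + 4·o = 24: 8·a = 24, so a* = 3 and o* = 3.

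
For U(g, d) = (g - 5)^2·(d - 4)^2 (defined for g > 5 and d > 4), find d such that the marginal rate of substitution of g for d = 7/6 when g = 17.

MU_g = 2·(g−5)·(d−4)^2, MU_d = 2·(g−5)^2·(d−4).
MRS = (d−4)/(g−5).
Substitute g = 17: MRS = (d − 4)/12. Setting this equal to 7/6 gives d − 4 = (7/6)·12 = 14, so d = 18.

d = 18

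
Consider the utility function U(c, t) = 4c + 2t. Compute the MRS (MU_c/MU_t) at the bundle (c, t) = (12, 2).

MRS = 2

MU_c = 4, MU_t = 2, so MRS = 4/2 = 2 at every bundle.
At (12, 2): MRS = 2.
The indifference curve has slope −2 at this bundle.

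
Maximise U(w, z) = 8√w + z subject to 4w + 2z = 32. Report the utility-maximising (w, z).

MU_w = 8/(2√w), MU_z = 1.
MRS = 8/(2√w) ÷ 1.
Tangency: set MRS = p_w/p_z = 4/2 = 2.
MRS depends only on w: 4/√w = 2 ⇒ √w = 4/2 = 2 ⇒ w* = 4.
From the budget, 2·z = 32 − 4·4 = 16, so z* = 8.

w* = 4, z* = 8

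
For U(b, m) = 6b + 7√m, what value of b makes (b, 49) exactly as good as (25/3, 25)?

U(25/3, 25) = 85.
Set U(b, 49) = 85 and solve.
With m = 49: √49 = 7, so 6b = 85 − 7·7 = 36 and b = 6.
Check: U(6, 49) = 85.

b = 6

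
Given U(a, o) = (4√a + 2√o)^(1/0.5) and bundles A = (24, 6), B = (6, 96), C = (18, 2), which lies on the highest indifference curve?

Bundle B

Evaluate utility at each bundle:
U(A) = 600.000.
U(B) = 864.000.
U(C) = 392.000.
Highest utility is B, so B ≻ A ≻ C.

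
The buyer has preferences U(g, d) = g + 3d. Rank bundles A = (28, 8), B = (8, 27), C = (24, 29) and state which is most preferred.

Bundle C

Evaluate utility at each bundle:
U(A) = 52.
U(B) = 89.
U(C) = 111.
Highest utility is C, so C ≻ B ≻ A.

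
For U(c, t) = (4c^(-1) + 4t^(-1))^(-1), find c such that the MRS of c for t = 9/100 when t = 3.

c = 10

For CES with ρ = -1, MRS = (t/c)^2.
Setting (3/c)^2 = 9/100 gives 3/c = 0.3 and c = 10.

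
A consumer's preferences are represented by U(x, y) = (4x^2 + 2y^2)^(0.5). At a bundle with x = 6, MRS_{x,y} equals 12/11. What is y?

y = 11

For CES with ρ = 2, MRS = (4/2)·(y/x)^(-1).
Setting (4/2)·(y/6)^(-1) = 12/11 gives (y/6)^(-1) = 6/11, so y/6 = 11/6 and y = 11.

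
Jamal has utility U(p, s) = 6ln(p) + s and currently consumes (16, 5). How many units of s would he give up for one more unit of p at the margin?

MRS = 0.375

MU_p = 6/p, MU_s = 1.
MRS = 6/p ÷ 1.
At (16, 5): MRS = 0.375.
That is, one extra unit of p is worth 0.375 units of s at the margin.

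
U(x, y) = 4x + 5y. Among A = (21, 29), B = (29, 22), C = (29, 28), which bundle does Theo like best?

Evaluate utility at each bundle:
U(A) = 229.
U(B) = 226.
U(C) = 256.
Highest utility is C, so C ≻ A ≻ B.

Bundle C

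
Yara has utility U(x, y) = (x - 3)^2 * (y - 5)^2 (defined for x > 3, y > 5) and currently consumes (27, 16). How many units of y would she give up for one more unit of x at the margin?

MU_x = 2·(x−3)·(y−5)^2, MU_y = 2·(x−3)^2·(y−5).
MRS = (y−5)/(x−3).
At (27, 16): MRS = 11/24.
So at (27, 16) the consumer would give up 11/24 units of y for one more unit of x.

MRS = 11/24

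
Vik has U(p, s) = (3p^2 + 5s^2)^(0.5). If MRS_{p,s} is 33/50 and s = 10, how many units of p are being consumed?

p = 11

For CES with ρ = 2, MRS = (3/5)·(s/p)^(-1).
Setting (3/5)·(10/p)^(-1) = 33/50 gives (10/p)^(-1) = 1.1, so 10/p = 10/11 and p = 11.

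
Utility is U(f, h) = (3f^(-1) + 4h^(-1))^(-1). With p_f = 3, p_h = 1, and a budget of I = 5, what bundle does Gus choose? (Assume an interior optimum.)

For CES with ρ = -1, MRS = (3/4)·(h/f)^2.
Tangency: set MRS = p_f/p_h = 3/1 = 3.
So (h/f)^2 = 4; taking the square root, h/f = 2, i.e. h = 2·f.
Substitute into the budget 3·f + 1·h = 5: 5·f = 5, so f* = 1 and h* = 2·1 = 2.

f* = 1, h* = 2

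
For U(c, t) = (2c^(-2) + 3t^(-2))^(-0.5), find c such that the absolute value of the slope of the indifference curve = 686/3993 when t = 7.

For CES with ρ = -2, MRS = (2/3)·(t/c)^3.
Setting (2/3)·(7/c)^3 = 686/3993 gives (7/c)^3 = 343/1331, so 7/c = 7/11 and c = 11.

c = 11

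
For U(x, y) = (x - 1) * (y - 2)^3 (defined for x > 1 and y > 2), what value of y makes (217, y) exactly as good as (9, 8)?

U(9, 8) = 1728.
Set U(217, y) = 1728 and solve.
With x = 217: (217 − 1) = 216, so (y − 2)^3 = 1728/216 = 8.
Taking the cube root (with y > 2): y − 2 = 2, so y = 4.
Check: U(217, 4) = 1728.

y = 4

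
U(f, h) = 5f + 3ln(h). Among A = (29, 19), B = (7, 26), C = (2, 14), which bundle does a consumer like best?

Evaluate utility at each bundle:
U(A) = 153.833.
U(B) = 44.774.
U(C) = 17.917.
Highest utility is A, so A ≻ B ≻ C.

Bundle A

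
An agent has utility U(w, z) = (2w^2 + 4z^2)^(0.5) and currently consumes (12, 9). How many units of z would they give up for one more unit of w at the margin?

MRS = 2/3

For CES with ρ = 2, MRS = (2/4)·(z/w)^(-1).
At (12, 9): MRS = 2/3.
That is, one extra unit of w is worth 2/3 units of z at the margin.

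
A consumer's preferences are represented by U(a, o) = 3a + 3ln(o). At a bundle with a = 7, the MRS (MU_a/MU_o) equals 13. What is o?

MU_a = 3, MU_o = 3/o.
MRS = 3 ÷ (3/o).
MRS depends only on o: o = 13 ⇒ o = 13.

o = 13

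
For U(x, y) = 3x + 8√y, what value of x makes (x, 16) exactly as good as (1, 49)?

U(1, 49) = 59.
Set U(x, 16) = 59 and solve.
With y = 16: √16 = 4, so 3x = 59 − 8·4 = 27 and x = 9.
Check: U(9, 16) = 59.

x = 9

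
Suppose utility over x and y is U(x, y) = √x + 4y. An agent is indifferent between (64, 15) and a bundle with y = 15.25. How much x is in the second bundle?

x = 49

U(64, 15) = 68.
Set U(x, 15.25) = 68 and solve.
With y = 15.25: √x = 68 − 4·15.25 = 7, so √x = 7 and x = 49.
Check: U(49, 15.25) = 68.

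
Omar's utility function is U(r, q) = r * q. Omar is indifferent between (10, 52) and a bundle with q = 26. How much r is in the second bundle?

U(10, 52) = 520.
Set U(r, 26) = 520 and solve.
With q = 26: r = 520/26 = 20.
Check: U(20, 26) = 520.

r = 20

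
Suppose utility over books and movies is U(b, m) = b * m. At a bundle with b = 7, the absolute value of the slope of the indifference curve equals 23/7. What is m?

MU_b = m and MU_m = b.
MRS = MU_b/MU_m = m/b.
Substitute b = 7: MRS = m/7. Setting m/7 = 23/7 gives m = (23/7)·7 = 23.

m = 23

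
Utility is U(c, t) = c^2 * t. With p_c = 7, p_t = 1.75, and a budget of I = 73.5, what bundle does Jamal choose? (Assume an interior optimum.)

c* = 7, t* = 14

MU_c = 2·c·t and MU_t = c^2.
MRS = MU_c/MU_t = (2/1)·t/c.
Tangency: set MRS = p_c/p_t = 7/1.75 = 4.
So (2/1)·t/c = 4, i.e. t = 2·c.
Substitute into the budget 7·c + 1.75·t = 73.5: 10.5·c = 73.5, so c* = 7.
Then t* = 2·7 = 14.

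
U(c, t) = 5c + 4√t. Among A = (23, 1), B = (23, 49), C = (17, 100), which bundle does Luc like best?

Evaluate utility at each bundle:
U(A) = 119.000.
U(B) = 143.000.
U(C) = 125.000.
Highest utility is B, so B ≻ C ≻ A.

Bundle B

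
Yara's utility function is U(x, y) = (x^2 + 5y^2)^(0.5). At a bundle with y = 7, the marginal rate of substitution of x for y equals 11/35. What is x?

For CES with ρ = 2, MRS = (1/5)·(y/x)^(-1).
Setting (1/5)·(7/x)^(-1) = 11/35 gives (7/x)^(-1) = 11/7, so 7/x = 7/11 and x = 11.

x = 11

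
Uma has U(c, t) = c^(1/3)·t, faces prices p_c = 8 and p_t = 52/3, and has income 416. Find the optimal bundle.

MU_c = 1/3·c^(-2/3)·t and MU_t = c^(1/3).
MRS = MU_c/MU_t = (1/3)·t/c.
Tangency: set MRS = p_c/p_t = 8/(52/3) = 6/13.
So (1/3)·t/c = 6/13, i.e. t = (18/13)·c.
Substitute into the budget 8·c + (52/3)·t = 416: 32·c = 416, so c* = 13.
Then t* = (18/13)·13 = 18.

c* = 13, t* = 18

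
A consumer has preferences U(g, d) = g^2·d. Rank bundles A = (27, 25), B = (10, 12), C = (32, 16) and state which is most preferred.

Evaluate utility at each bundle:
U(A) = 18225.
U(B) = 1200.
U(C) = 16384.
Highest utility is A, so A ≻ C ≻ B.

Bundle A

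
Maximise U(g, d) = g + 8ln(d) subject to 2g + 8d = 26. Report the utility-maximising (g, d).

MU_g = 1, MU_d = 8/d.
MRS = 1 ÷ (8/d).
Tangency: set MRS = p_g/p_d = 2/8 = 0.25.
MRS depends only on d: 0.125·d = 0.25 ⇒ d* = 0.25/0.125 = 2.
From the budget, 2·g = 26 − 8·2 = 10, so g* = 5.

g* = 5, d* = 2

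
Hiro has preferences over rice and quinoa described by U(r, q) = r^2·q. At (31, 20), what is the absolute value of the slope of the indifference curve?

MU_r = 2·r·q and MU_q = r^2.
MRS = MU_r/MU_q = (2/1)·q/r.
At (31, 20): MRS = 40/31.
The indifference curve has slope −40/31 at this bundle.

MRS = 40/31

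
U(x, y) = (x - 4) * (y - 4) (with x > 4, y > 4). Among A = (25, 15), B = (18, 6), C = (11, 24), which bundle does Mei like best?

Bundle A

Evaluate utility at each bundle:
U(A) = 231.
U(B) = 28.
U(C) = 140.
Highest utility is A, so A ≻ C ≻ B.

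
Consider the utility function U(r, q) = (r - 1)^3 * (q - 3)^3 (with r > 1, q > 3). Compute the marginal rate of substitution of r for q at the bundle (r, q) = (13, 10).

MU_r = 3·(r−1)^2·(q−3)^3, MU_q = 3·(r−1)^3·(q−3)^2.
MRS = (q−3)/(r−1).
At (13, 10): MRS = 7/12.
The indifference curve has slope −7/12 at this bundle.

MRS = 7/12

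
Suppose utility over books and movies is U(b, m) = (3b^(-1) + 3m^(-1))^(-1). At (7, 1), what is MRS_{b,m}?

MRS = 1/49

For CES with ρ = -1, MRS = (m/b)^2.
At (7, 1): MRS = 1/49.
That is, one extra unit of b is worth 1/49 units of m at the margin.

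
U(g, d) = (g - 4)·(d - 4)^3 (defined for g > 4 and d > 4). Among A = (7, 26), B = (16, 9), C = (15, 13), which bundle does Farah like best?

Evaluate utility at each bundle:
U(A) = 31944.
U(B) = 1500.
U(C) = 8019.
Highest utility is A, so A ≻ C ≻ B.

Bundle A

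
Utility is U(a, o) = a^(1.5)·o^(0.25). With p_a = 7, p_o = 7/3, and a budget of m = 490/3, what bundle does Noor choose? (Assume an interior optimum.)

MU_a = 1.5·√a·o^(0.25) and MU_o = 0.25·a^(1.5)·o^(-0.75).
MRS = MU_a/MU_o = (6)·o/a.
Tangency: set MRS = p_a/p_o = 7/(7/3) = 3.
So (6)·o/a = 3, i.e. o = 0.5·a.
Substitute into the budget 7·a + (7/3)·o = 490/3: (49/6)·a = 490/3, so a* = 20.
Then o* = 0.5·20 = 10.

a* = 20, o* = 10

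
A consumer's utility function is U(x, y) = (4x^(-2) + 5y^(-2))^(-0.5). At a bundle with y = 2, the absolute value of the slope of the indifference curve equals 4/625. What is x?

x = 10

For CES with ρ = -2, MRS = (4/5)·(y/x)^3.
Setting (4/5)·(2/x)^3 = 4/625 gives (2/x)^3 = 1/125, so 2/x = 0.2 and x = 10.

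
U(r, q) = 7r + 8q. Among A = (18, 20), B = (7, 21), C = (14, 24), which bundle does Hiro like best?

Evaluate utility at each bundle:
U(A) = 286.
U(B) = 217.
U(C) = 290.
Highest utility is C, so C ≻ A ≻ B.

Bundle C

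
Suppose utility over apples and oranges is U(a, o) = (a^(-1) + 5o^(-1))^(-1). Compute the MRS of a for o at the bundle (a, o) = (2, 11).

For CES with ρ = -1, MRS = (1/5)·(o/a)^2.
At (2, 11): MRS = 6.05.
That is, one extra unit of a is worth 6.05 units of o at the margin.

MRS = 6.05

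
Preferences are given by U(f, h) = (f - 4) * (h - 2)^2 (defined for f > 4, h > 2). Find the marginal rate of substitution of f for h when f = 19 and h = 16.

MRS = 7/15

MU_f = (h−2)^2, MU_h = 2·(f−4)·(h−2).
MRS = (1/2)·(h−2)/(f−4).
At (19, 16): MRS = 7/15.
That is, one extra unit of f is worth 7/15 units of h at the margin.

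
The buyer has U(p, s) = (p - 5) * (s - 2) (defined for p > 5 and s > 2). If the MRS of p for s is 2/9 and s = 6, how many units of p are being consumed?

p = 23

MU_p = (s−2), MU_s = (p−5).
MRS = (s−2)/(p−5).
Substitute s = 6: MRS = 4/(p − 5). Setting this equal to 2/9 gives p − 5 = 4/(2/9) = 18, so p = 23.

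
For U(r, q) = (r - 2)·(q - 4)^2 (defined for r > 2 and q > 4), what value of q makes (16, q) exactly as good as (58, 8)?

U(58, 8) = 896.
Set U(16, q) = 896 and solve.
With r = 16: (16 − 2) = 14, so (q − 4)^2 = 896/14 = 64.
Taking the square root (with q > 4): q − 4 = 8, so q = 12.
Check: U(16, 12) = 896.

q = 12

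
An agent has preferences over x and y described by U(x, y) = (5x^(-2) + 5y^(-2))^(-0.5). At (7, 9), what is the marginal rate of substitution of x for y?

For CES with ρ = -2, MRS = (y/x)^3.
At (7, 9): MRS = 729/343.
The indifference curve has slope −729/343 at this bundle.

MRS = 729/343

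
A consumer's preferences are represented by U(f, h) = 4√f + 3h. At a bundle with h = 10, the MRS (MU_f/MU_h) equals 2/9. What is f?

f = 9

MU_f = 4/(2√f), MU_h = 3.
MRS = 4/(2√f) ÷ 3.
MRS depends only on f: (2/3)/√f = 2/9 ⇒ √f = (2/3)/(2/9) = 3 ⇒ f = 9.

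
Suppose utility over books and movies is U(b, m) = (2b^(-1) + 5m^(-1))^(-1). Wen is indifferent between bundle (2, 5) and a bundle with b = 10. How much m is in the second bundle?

m = 25/9

U depends on (b, m) only through S = 2b^(-1) + 5m^(-1), so equal utility means equal S. At (2, 5): S = 2.
With b = 10: 2·10^(-1) = 0.2, so 5m^(-1) = 2 − 0.2 = 1.8, i.e. m^(-1) = 9/25.
Hence m = 1/(9/25) = 25/9.
Check: U(10, 25/9) = 0.5.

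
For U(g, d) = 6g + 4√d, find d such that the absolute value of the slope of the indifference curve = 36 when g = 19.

MU_g = 6, MU_d = 4/(2√d).
MRS = 6 ÷ (4/(2√d)).
MRS depends only on d: 3·√d = 36 ⇒ √d = 36/3 = 12 ⇒ d = 144.

d = 144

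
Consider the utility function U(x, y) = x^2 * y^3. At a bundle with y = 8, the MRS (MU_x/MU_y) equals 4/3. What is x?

MU_x = 2·x·y^3 and MU_y = 3·x^2·y^2.
MRS = MU_x/MU_y = (2/3)·y/x.
Substitute y = 8: MRS = (16/3)/x. Setting (16/3)/x = 4/3 gives x = (16/3)/(4/3) = 4.

x = 4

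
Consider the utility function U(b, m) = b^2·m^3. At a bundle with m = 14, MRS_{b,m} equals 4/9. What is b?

b = 21

MU_b = 2·b·m^3 and MU_m = 3·b^2·m^2.
MRS = MU_b/MU_m = (2/3)·m/b.
Substitute m = 14: MRS = (28/3)/b. Setting (28/3)/b = 4/9 gives b = (28/3)/(4/9) = 21.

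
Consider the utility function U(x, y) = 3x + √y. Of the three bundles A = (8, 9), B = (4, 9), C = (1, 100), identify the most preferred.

Bundle A

Evaluate utility at each bundle:
U(A) = 27.000.
U(B) = 15.000.
U(C) = 13.000.
Highest utility is A, so A ≻ B ≻ C.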